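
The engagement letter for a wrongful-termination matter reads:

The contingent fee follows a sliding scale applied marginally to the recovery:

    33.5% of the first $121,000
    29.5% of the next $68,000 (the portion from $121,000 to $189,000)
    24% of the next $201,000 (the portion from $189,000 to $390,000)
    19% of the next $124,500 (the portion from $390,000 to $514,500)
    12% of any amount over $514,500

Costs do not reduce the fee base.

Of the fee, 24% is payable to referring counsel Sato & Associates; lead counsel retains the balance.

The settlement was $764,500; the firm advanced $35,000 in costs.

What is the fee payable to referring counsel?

$38,997.60

Fee base is the gross recovery, $764,500; costs are reimbursed separately.
First $121,000 at 33.5% = $40,535.00
Next $68,000 at 29.5% = $20,060.00
Next $201,000 at 24% = $48,240.00
Next $124,500 at 19% = $23,655.00
Remaining $250,000 at 12% = $30,000.00
Fee: $40,535.00 + $20,060.00 + $48,240.00 + $23,655.00 + $30,000.00 = $162,490.00
Referral share: 24% of $162,490.00 = $38,997.60; lead counsel retains $162,490.00 − $38,997.60 = $123,492.40.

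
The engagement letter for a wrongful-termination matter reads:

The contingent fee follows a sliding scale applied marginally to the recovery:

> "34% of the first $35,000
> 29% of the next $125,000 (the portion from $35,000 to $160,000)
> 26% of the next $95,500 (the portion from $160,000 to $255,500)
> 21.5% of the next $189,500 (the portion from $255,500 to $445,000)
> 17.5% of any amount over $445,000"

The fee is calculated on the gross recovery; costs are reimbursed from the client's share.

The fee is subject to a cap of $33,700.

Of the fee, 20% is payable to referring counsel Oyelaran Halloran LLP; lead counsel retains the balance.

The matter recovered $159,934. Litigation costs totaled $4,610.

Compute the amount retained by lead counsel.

$26,960.00

Fee base is the gross recovery, $159,934; costs are reimbursed separately.
First $35,000 at 34% = $11,900.00
Remaining $124,934 at 29% = $36,230.86
Fee: $11,900.00 + $36,230.86 = $48,130.86
$48,130.86 exceeds the $33,700 cap, so the fee is capped at $33,700.00.
Referral share: 20% of $33,700.00 = $6,740.00; lead counsel retains $33,700.00 − $6,740.00 = $26,960.00.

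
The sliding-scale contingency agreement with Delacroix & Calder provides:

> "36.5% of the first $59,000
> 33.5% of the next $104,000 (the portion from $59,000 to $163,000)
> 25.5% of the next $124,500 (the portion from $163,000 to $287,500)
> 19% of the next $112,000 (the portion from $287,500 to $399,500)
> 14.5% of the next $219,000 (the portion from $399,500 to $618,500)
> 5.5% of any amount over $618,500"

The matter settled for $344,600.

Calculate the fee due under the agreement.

$98,971.50

First $59,000 at 36.5% = $21,535.00
Next $104,000 at 33.5% = $34,840.00
Next $124,500 at 25.5% = $31,747.50
Remaining $57,100 at 19% = $10,849.00
Fee: $21,535.00 + $34,840.00 + $31,747.50 + $10,849.00 = $98,971.50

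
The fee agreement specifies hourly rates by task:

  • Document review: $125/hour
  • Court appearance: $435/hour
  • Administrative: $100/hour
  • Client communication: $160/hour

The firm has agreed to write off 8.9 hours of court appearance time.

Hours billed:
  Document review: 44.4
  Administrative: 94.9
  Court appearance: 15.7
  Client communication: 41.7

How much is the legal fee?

Document review: 44.4 × $125 = $5,550.00
Court appearance: 15.7 × $435 = $6,829.50
Administrative: 94.9 × $100 = $9,490.00
Client communication: 41.7 × $160 = $6,672.00
Subtotal: $28,541.50
Write-off: 8.9 × $435 = $3,871.50
Total: $28,541.50 − $3,871.50 = $24,670.00

$24,670.00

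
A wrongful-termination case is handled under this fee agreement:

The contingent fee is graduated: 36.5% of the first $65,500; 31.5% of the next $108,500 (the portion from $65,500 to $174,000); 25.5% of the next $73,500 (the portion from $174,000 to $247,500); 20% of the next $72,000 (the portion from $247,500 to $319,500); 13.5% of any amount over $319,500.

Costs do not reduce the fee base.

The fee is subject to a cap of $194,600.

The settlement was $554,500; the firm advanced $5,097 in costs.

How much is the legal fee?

$122,952.50

Fee base is the gross recovery, $554,500; costs are reimbursed separately.
First $65,500 at 36.5% = $23,907.50
Next $108,500 at 31.5% = $34,177.50
Next $73,500 at 25.5% = $18,742.50
Next $72,000 at 20% = $14,400.00
Remaining $235,000 at 13.5% = $31,725.00
Fee: $23,907.50 + $34,177.50 + $18,742.50 + $14,400.00 + $31,725.00 = $122,952.50
$122,952.50 is under the $194,600 cap.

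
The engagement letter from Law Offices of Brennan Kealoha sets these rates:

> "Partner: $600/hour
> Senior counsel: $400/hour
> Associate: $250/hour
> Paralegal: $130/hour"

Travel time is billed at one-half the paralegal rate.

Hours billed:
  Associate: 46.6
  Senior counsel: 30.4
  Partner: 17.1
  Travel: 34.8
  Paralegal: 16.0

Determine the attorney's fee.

Partner: 17.1 × $600 = $10,260.00
Senior counsel: 30.4 × $400 = $12,160.00
Associate: 46.6 × $250 = $11,650.00
Paralegal: 16.0 × $130 = $2,080.00
Subtotal: $10,260.00 + $12,160.00 + $11,650.00 + $2,080.00 = $36,150.00
Travel: 34.8 × ($130 ÷ 2) = 34.8 × $65.00 = $2,262.00
Total: $36,150.00 + $2,262.00 = $38,412.00

$38,412.00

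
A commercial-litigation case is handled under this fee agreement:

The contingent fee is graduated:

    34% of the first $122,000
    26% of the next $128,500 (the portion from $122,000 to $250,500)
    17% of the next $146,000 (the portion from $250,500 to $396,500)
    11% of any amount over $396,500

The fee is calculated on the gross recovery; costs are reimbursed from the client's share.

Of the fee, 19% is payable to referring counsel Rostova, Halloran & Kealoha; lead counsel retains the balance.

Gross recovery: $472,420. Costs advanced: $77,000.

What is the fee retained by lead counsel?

Fee base is the gross recovery, $472,420; costs are reimbursed separately.
First $122,000 at 34% = $41,480.00
Next $128,500 at 26% = $33,410.00
Next $146,000 at 17% = $24,820.00
Remaining $75,920 at 11% = $8,351.20
Fee: $41,480.00 + $33,410.00 + $24,820.00 + $8,351.20 = $108,061.20
Referral share: 19% of $108,061.20 = $20,531.63; lead counsel retains $108,061.20 − $20,531.63 = $87,529.57.

$87,529.57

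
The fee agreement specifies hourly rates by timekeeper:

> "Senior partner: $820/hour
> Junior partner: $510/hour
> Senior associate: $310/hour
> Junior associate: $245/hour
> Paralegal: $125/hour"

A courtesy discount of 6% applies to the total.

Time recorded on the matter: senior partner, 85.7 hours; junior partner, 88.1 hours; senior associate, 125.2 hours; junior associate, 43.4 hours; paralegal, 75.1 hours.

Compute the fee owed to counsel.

$163,595.25

Senior partner: 85.7 × $820 = $70,274.00
Junior partner: 88.1 × $510 = $44,931.00
Senior associate: 125.2 × $310 = $38,812.00
Junior associate: 43.4 × $245 = $10,633.00
Paralegal: 75.1 × $125 = $9,387.50
Subtotal: $174,037.50
Less 6% discount: −$10,442.25
Total: $174,037.50 − $10,442.25 = $163,595.25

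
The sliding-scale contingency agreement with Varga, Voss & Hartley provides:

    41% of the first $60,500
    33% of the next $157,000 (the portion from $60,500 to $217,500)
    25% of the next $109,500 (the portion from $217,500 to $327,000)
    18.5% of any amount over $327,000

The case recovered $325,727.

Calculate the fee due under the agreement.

First $60,500 at 41% = $24,805.00
Next $157,000 at 33% = $51,810.00
Remaining $108,227 at 25% = $27,056.75
Fee: $24,805.00 + $51,810.00 + $27,056.75 = $103,671.75

$103,671.75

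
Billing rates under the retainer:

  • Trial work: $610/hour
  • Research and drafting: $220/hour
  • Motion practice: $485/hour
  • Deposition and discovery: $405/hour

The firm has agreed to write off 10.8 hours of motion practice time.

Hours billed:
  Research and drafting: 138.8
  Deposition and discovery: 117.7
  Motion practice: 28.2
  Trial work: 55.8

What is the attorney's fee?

$120,681.50

Trial work: 55.8 × $610 = $34,038.00
Research and drafting: 138.8 × $220 = $30,536.00
Motion practice: 28.2 × $485 = $13,677.00
Deposition and discovery: 117.7 × $405 = $47,668.50
Subtotal: $125,919.50
Write-off: 10.8 × $485 = $5,238.00
Total: $125,919.50 − $5,238.00 = $120,681.50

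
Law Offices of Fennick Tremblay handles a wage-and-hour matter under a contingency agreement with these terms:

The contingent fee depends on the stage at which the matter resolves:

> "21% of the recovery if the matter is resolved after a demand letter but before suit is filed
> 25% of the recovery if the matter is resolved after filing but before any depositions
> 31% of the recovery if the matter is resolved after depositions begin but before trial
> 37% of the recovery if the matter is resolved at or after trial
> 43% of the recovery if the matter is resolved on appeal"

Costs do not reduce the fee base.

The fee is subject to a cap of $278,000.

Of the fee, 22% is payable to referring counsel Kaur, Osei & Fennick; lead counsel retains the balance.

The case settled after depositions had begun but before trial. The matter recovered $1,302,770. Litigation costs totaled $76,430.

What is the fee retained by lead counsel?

$216,840.00

Fee base is the gross recovery, $1,302,770; costs are reimbursed separately.
The matter settled after depositions had begun but before trial, so the 31% rate applies.
$1,302,770 × 31% = $403,858.70
$403,858.70 exceeds the $278,000 cap, so the fee is capped at $278,000.00.
Referral share: 22% of $278,000.00 = $61,160.00; lead counsel retains $278,000.00 − $61,160.00 = $216,840.00.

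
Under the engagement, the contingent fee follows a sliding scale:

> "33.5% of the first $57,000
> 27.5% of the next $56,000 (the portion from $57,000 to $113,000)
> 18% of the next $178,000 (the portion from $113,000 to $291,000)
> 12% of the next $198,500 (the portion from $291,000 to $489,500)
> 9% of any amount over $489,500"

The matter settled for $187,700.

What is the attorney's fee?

First $57,000 at 33.5% = $19,095.00
Next $56,000 at 27.5% = $15,400.00
Remaining $74,700 at 18% = $13,446.00
Fee: $19,095.00 + $15,400.00 + $13,446.00 = $47,941.00

$47,941.00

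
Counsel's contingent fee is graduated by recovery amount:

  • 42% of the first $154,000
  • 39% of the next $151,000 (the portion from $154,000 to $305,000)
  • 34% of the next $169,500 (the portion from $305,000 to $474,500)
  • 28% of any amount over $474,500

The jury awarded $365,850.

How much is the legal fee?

$144,259.00

First $154,000 at 42% = $64,680.00
Next $151,000 at 39% = $58,890.00
Remaining $60,850 at 34% = $20,689.00
Fee: $64,680.00 + $58,890.00 + $20,689.00 = $144,259.00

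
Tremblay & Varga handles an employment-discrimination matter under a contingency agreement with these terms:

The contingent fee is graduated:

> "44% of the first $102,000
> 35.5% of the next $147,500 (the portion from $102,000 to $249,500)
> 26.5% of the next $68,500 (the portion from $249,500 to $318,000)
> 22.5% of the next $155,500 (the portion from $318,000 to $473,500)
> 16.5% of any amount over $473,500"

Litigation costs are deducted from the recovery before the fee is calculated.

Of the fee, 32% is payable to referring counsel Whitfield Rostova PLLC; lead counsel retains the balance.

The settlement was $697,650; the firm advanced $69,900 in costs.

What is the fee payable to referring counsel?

Fee base (net of costs): $697,650 − $69,900 = $627,750
First $102,000 at 44% = $44,880.00
Next $147,500 at 35.5% = $52,362.50
Next $68,500 at 26.5% = $18,152.50
Next $155,500 at 22.5% = $34,987.50
Remaining $154,250 at 16.5% = $25,451.25
Fee: $44,880.00 + $52,362.50 + $18,152.50 + $34,987.50 + $25,451.25 = $175,833.75
Referral share: 32% of $175,833.75 = $56,266.80; lead counsel retains $175,833.75 − $56,266.80 = $119,566.95.

$56,266.80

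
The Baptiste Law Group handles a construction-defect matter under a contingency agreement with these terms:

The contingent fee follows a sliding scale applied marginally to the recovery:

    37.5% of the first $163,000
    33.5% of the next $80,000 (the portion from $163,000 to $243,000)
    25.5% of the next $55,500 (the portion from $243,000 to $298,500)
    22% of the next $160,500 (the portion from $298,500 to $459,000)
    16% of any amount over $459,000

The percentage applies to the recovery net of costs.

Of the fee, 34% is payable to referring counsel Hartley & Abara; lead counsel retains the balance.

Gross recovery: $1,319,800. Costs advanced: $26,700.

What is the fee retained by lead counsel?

Fee base (net of costs): $1,319,800 − $26,700 = $1,293,100
First $163,000 at 37.5% = $61,125.00
Next $80,000 at 33.5% = $26,800.00
Next $55,500 at 25.5% = $14,152.50
Next $160,500 at 22% = $35,310.00
Remaining $834,100 at 16% = $133,456.00
Fee: $61,125.00 + $26,800.00 + $14,152.50 + $35,310.00 + $133,456.00 = $270,843.50
Referral share: 34% of $270,843.50 = $92,086.79; lead counsel retains $270,843.50 − $92,086.79 = $178,756.71.

$178,756.71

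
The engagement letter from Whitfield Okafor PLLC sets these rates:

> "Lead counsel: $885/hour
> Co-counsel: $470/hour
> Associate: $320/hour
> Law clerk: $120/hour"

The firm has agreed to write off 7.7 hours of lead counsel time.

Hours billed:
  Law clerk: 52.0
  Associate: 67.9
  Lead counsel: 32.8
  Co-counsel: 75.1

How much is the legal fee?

Lead counsel: 32.8 × $885 = $29,028.00
Co-counsel: 75.1 × $470 = $35,297.00
Associate: 67.9 × $320 = $21,728.00
Law clerk: 52.0 × $120 = $6,240.00
Subtotal: $92,293.00
Write-off: 7.7 × $885 = $6,814.50
Total: $92,293.00 − $6,814.50 = $85,478.50

$85,478.50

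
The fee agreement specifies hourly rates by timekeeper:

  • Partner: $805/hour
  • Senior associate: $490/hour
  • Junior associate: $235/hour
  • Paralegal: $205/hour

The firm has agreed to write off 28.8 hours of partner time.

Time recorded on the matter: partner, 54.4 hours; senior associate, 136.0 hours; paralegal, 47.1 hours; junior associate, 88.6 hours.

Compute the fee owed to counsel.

$117,724.50

Partner: 54.4 × $805 = $43,792.00
Senior associate: 136.0 × $490 = $66,640.00
Junior associate: 88.6 × $235 = $20,821.00
Paralegal: 47.1 × $205 = $9,655.50
Subtotal: $140,908.50
Write-off: 28.8 × $805 = $23,184.00
Total: $140,908.50 − $23,184.00 = $117,724.50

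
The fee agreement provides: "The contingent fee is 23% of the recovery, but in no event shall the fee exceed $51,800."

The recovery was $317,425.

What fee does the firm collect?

23% of $317,425 = $73,007.75
That exceeds the $51,800 cap, so the fee is capped at $51,800.

$51,800.00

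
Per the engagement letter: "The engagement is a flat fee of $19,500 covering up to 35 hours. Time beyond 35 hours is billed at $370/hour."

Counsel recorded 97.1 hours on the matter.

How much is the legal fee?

Flat fee: $19,500.00
Excess hours: 97.1 − 35 = 62.1
Overrun: 62.1 × $370 = $22,977.00
Total: $19,500.00 + $22,977.00 = $42,477.00

$42,477.00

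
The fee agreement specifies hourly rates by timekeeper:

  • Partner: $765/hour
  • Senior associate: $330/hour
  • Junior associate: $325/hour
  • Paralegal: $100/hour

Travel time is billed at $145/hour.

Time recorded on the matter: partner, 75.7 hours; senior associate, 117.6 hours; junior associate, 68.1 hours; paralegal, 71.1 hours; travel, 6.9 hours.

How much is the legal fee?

Partner: 75.7 × $765 = $57,910.50
Senior associate: 117.6 × $330 = $38,808.00
Junior associate: 68.1 × $325 = $22,132.50
Paralegal: 71.1 × $100 = $7,110.00
Subtotal: $57,910.50 + $38,808.00 + $22,132.50 + $7,110.00 = $125,961.00
Travel: 6.9 × $145 = $1,000.50
Total: $125,961.00 + $1,000.50 = $126,961.50

$126,961.50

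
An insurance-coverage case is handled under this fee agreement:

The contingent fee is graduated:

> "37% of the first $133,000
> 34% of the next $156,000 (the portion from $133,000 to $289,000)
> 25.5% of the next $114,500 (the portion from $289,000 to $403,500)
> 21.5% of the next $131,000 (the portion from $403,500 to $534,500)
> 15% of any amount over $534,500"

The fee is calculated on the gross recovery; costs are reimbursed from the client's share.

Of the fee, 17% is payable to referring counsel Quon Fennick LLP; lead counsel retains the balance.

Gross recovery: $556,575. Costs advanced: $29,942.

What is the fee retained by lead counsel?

Fee base is the gross recovery, $556,575; costs are reimbursed separately.
First $133,000 at 37% = $49,210.00
Next $156,000 at 34% = $53,040.00
Next $114,500 at 25.5% = $29,197.50
Next $131,000 at 21.5% = $28,165.00
Remaining $22,075 at 15% = $3,311.25
Fee: $49,210.00 + $53,040.00 + $29,197.50 + $28,165.00 + $3,311.25 = $162,923.75
Referral share: 17% of $162,923.75 = $27,697.04; lead counsel retains $162,923.75 − $27,697.04 = $135,226.71.

$135,226.71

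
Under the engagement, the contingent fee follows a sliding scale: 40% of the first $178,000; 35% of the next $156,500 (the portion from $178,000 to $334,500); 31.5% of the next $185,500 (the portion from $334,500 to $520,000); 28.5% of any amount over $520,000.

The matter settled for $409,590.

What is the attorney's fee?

$149,628.35

First $178,000 at 40% = $71,200.00
Next $156,500 at 35% = $54,775.00
Remaining $75,090 at 31.5% = $23,653.35
Fee: $71,200.00 + $54,775.00 + $23,653.35 = $149,628.35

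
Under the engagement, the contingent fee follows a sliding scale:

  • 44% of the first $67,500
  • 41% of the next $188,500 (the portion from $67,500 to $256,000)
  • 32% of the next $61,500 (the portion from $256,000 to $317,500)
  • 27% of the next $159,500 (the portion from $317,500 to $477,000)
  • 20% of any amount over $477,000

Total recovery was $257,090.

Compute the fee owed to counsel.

$107,333.80

First $67,500 at 44% = $29,700.00
Next $188,500 at 41% = $77,285.00
Remaining $1,090 at 32% = $348.80
Fee: $29,700.00 + $77,285.00 + $348.80 = $107,333.80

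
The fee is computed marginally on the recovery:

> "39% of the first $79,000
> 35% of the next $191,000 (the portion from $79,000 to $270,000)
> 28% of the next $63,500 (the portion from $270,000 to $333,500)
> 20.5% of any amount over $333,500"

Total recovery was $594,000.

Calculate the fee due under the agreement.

First $79,000 at 39% = $30,810.00
Next $191,000 at 35% = $66,850.00
Next $63,500 at 28% = $17,780.00
Remaining $260,500 at 20.5% = $53,402.50
Fee: $30,810.00 + $66,850.00 + $17,780.00 + $53,402.50 = $168,842.50

$168,842.50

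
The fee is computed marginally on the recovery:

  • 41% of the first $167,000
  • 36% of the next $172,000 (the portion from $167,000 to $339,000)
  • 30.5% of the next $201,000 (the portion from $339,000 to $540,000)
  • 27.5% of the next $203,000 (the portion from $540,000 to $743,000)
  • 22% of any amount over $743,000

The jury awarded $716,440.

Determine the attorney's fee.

First $167,000 at 41% = $68,470.00
Next $172,000 at 36% = $61,920.00
Next $201,000 at 30.5% = $61,305.00
Remaining $176,440 at 27.5% = $48,521.00
Fee: $68,470.00 + $61,920.00 + $61,305.00 + $48,521.00 = $240,216.00

$240,216.00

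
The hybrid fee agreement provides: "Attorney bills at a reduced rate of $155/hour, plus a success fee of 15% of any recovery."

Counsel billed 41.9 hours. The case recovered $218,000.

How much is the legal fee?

Hourly: 41.9 × $155 = $6,494.50
Success fee: 15% of $218,000 = $32,700.00
Total: $6,494.50 + $32,700.00 = $39,194.50

$39,194.50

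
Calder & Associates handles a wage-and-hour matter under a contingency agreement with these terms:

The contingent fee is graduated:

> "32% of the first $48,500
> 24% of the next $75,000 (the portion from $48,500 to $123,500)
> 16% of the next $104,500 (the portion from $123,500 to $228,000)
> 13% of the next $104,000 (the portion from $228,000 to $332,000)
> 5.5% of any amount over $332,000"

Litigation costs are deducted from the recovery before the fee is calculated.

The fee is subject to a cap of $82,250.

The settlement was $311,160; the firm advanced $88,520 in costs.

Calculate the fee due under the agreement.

Fee base (net of costs): $311,160 − $88,520 = $222,640
First $48,500 at 32% = $15,520.00
Next $75,000 at 24% = $18,000.00
Remaining $99,140 at 16% = $15,862.40
Fee: $15,520.00 + $18,000.00 + $15,862.40 = $49,382.40
$49,382.40 is under the $82,250 cap.

$49,382.40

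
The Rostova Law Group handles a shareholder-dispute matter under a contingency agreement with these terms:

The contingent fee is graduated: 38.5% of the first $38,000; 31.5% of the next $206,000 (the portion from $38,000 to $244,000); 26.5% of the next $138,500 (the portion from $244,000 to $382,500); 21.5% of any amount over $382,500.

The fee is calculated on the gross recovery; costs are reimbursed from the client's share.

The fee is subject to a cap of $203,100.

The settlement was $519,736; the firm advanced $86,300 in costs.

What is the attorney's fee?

$145,728.24

Fee base is the gross recovery, $519,736; costs are reimbursed separately.
First $38,000 at 38.5% = $14,630.00
Next $206,000 at 31.5% = $64,890.00
Next $138,500 at 26.5% = $36,702.50
Remaining $137,236 at 21.5% = $29,505.74
Fee: $14,630.00 + $64,890.00 + $36,702.50 + $29,505.74 = $145,728.24
$145,728.24 is under the $203,100 cap.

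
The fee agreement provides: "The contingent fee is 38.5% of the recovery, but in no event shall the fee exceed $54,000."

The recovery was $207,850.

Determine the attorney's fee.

$54,000.00

38.5% of $207,850 = $80,022.25
That exceeds the $54,000 cap, so the fee is capped at $54,000.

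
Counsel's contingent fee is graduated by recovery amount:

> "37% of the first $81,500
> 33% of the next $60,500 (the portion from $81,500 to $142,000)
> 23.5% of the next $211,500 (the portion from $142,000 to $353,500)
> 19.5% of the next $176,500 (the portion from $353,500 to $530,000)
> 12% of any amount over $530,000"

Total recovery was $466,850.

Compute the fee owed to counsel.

First $81,500 at 37% = $30,155.00
Next $60,500 at 33% = $19,965.00
Next $211,500 at 23.5% = $49,702.50
Remaining $113,350 at 19.5% = $22,103.25
Fee: $30,155.00 + $19,965.00 + $49,702.50 + $22,103.25 = $121,925.75

$121,925.75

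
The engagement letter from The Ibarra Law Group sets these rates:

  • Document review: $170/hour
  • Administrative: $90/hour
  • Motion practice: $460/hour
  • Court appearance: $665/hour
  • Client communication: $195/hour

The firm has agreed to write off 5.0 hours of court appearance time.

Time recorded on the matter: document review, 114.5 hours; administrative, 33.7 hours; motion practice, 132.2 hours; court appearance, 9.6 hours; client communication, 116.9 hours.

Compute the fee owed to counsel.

Document review: 114.5 × $170 = $19,465.00
Administrative: 33.7 × $90 = $3,033.00
Motion practice: 132.2 × $460 = $60,812.00
Court appearance: 9.6 × $665 = $6,384.00
Client communication: 116.9 × $195 = $22,795.50
Subtotal: $112,489.50
Write-off: 5.0 × $665 = $3,325.00
Total: $112,489.50 − $3,325.00 = $109,164.50

$109,164.50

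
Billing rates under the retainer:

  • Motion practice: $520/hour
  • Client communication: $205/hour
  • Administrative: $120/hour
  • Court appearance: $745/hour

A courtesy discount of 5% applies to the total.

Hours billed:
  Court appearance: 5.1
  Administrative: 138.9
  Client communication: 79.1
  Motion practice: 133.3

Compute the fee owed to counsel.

Motion practice: 133.3 × $520 = $69,316.00
Client communication: 79.1 × $205 = $16,215.50
Administrative: 138.9 × $120 = $16,668.00
Court appearance: 5.1 × $745 = $3,799.50
Subtotal: $105,999.00
Less 5% discount: −$5,299.95
Total: $105,999.00 − $5,299.95 = $100,699.05

$100,699.05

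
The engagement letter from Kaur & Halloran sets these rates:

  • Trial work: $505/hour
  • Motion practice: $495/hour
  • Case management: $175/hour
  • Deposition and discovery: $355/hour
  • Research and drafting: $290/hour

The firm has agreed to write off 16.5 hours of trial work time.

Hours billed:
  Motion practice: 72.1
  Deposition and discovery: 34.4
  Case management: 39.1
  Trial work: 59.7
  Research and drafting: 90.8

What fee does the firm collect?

$102,892.00

Trial work: 59.7 × $505 = $30,148.50
Motion practice: 72.1 × $495 = $35,689.50
Case management: 39.1 × $175 = $6,842.50
Deposition and discovery: 34.4 × $355 = $12,212.00
Research and drafting: 90.8 × $290 = $26,332.00
Subtotal: $111,224.50
Write-off: 16.5 × $505 = $8,332.50
Total: $111,224.50 − $8,332.50 = $102,892.00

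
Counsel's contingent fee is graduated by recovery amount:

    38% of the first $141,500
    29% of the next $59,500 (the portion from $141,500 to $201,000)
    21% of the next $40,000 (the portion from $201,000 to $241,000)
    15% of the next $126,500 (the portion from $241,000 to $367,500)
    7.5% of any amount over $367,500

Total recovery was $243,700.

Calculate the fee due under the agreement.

$79,830.00

First $141,500 at 38% = $53,770.00
Next $59,500 at 29% = $17,255.00
Next $40,000 at 21% = $8,400.00
Remaining $2,700 at 15% = $405.00
Fee: $53,770.00 + $17,255.00 + $8,400.00 + $405.00 = $79,830.00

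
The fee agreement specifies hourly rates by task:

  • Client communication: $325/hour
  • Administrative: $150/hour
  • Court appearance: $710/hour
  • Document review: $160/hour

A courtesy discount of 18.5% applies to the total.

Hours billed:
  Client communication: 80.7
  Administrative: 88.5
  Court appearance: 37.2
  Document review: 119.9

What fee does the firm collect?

Client communication: 80.7 × $325 = $26,227.50
Administrative: 88.5 × $150 = $13,275.00
Court appearance: 37.2 × $710 = $26,412.00
Document review: 119.9 × $160 = $19,184.00
Subtotal: $85,098.50
Less 18.5% discount: −$15,743.22
Total: $85,098.50 − $15,743.22 = $69,355.28

$69,355.28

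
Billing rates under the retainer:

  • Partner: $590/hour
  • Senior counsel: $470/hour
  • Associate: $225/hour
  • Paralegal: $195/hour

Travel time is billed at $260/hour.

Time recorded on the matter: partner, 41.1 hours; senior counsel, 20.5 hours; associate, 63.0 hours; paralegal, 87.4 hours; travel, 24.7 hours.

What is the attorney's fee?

Partner: 41.1 × $590 = $24,249.00
Senior counsel: 20.5 × $470 = $9,635.00
Associate: 63.0 × $225 = $14,175.00
Paralegal: 87.4 × $195 = $17,043.00
Subtotal: $24,249.00 + $9,635.00 + $14,175.00 + $17,043.00 = $65,102.00
Travel: 24.7 × $260 = $6,422.00
Total: $65,102.00 + $6,422.00 = $71,524.00

$71,524.00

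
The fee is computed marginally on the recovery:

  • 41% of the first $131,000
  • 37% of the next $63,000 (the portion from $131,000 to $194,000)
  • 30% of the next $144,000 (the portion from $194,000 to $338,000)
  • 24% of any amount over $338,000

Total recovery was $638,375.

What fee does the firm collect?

$192,310.00

First $131,000 at 41% = $53,710.00
Next $63,000 at 37% = $23,310.00
Next $144,000 at 30% = $43,200.00
Remaining $300,375 at 24% = $72,090.00
Fee: $53,710.00 + $23,310.00 + $43,200.00 + $72,090.00 = $192,310.00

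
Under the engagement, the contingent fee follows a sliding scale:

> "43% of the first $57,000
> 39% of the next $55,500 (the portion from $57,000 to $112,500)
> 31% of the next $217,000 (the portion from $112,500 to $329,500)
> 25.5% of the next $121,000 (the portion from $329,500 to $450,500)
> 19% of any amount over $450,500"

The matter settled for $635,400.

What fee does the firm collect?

First $57,000 at 43% = $24,510.00
Next $55,500 at 39% = $21,645.00
Next $217,000 at 31% = $67,270.00
Next $121,000 at 25.5% = $30,855.00
Remaining $184,900 at 19% = $35,131.00
Fee: $24,510.00 + $21,645.00 + $67,270.00 + $30,855.00 + $35,131.00 = $179,411.00

$179,411.00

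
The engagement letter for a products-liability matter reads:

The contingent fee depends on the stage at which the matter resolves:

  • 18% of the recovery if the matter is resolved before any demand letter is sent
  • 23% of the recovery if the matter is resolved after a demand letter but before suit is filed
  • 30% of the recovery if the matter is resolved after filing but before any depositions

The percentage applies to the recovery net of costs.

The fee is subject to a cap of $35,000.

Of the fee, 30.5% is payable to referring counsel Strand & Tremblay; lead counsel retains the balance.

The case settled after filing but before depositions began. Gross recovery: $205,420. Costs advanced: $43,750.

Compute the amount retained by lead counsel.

$24,325.00

Fee base (net of costs): $205,420 − $43,750 = $161,670
The matter settled after filing but before depositions began, so the 30% rate applies.
$161,670 × 30% = $48,501.00
$48,501.00 exceeds the $35,000 cap, so the fee is capped at $35,000.00.
Referral share: 30.5% of $35,000.00 = $10,675.00; lead counsel retains $35,000.00 − $10,675.00 = $24,325.00.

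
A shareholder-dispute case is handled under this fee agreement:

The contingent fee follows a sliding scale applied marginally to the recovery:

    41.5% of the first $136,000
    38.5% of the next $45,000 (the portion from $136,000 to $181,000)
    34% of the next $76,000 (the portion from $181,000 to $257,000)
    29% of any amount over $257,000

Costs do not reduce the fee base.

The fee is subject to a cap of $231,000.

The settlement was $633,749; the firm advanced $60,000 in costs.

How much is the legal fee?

$208,862.21

Fee base is the gross recovery, $633,749; costs are reimbursed separately.
First $136,000 at 41.5% = $56,440.00
Next $45,000 at 38.5% = $17,325.00
Next $76,000 at 34% = $25,840.00
Remaining $376,749 at 29% = $109,257.21
Fee: $56,440.00 + $17,325.00 + $25,840.00 + $109,257.21 = $208,862.21
$208,862.21 is under the $231,000 cap.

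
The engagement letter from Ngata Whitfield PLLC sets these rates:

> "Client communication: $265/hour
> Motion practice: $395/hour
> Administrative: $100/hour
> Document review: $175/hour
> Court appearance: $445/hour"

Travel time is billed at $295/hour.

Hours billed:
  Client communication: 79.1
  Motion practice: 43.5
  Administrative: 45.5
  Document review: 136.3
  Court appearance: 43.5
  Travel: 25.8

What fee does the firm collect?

$93,515.00

Client communication: 79.1 × $265 = $20,961.50
Motion practice: 43.5 × $395 = $17,182.50
Administrative: 45.5 × $100 = $4,550.00
Document review: 136.3 × $175 = $23,852.50
Court appearance: 43.5 × $445 = $19,357.50
Subtotal: $20,961.50 + $17,182.50 + $4,550.00 + $23,852.50 + $19,357.50 = $85,904.00
Travel: 25.8 × $295 = $7,611.00
Total: $85,904.00 + $7,611.00 = $93,515.00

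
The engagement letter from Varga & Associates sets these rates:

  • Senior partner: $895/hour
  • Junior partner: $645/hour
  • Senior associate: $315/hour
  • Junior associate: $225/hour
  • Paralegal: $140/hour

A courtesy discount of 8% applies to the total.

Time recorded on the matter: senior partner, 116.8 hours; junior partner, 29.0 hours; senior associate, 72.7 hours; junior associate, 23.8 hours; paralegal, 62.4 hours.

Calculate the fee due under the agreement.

Senior partner: 116.8 × $895 = $104,536.00
Junior partner: 29.0 × $645 = $18,705.00
Senior associate: 72.7 × $315 = $22,900.50
Junior associate: 23.8 × $225 = $5,355.00
Paralegal: 62.4 × $140 = $8,736.00
Subtotal: $160,232.50
Less 8% discount: −$12,818.60
Total: $160,232.50 − $12,818.60 = $147,413.90

$147,413.90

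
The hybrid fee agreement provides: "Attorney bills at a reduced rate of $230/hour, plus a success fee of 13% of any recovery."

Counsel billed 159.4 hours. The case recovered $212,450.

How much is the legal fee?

$64,280.50

Hourly: 159.4 × $230 = $36,662.00
Success fee: 13% of $212,450 = $27,618.50
Total: $36,662.00 + $27,618.50 = $64,280.50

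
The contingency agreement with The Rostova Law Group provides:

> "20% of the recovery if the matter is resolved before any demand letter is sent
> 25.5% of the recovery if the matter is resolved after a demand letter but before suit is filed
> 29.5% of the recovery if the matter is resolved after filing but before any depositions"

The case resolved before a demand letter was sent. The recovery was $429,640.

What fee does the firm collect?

$85,928.00

The matter resolved before a demand letter was sent, so the 20% rate applies.
$429,640 × 20% = $85,928.00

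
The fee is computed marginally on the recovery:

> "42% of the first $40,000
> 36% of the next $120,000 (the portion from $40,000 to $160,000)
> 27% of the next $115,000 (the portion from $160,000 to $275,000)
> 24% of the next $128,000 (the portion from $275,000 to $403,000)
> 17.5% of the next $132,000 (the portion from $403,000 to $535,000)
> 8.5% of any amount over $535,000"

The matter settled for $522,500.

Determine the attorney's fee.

First $40,000 at 42% = $16,800.00
Next $120,000 at 36% = $43,200.00
Next $115,000 at 27% = $31,050.00
Next $128,000 at 24% = $30,720.00
Remaining $119,500 at 17.5% = $20,912.50
Fee: $16,800.00 + $43,200.00 + $31,050.00 + $30,720.00 + $20,912.50 = $142,682.50

$142,682.50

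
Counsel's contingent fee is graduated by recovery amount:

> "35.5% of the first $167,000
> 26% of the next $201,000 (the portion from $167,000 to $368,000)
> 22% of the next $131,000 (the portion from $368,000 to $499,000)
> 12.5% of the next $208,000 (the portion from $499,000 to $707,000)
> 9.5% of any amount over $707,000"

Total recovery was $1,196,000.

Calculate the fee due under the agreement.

$212,820.00

First $167,000 at 35.5% = $59,285.00
Next $201,000 at 26% = $52,260.00
Next $131,000 at 22% = $28,820.00
Next $208,000 at 12.5% = $26,000.00
Remaining $489,000 at 9.5% = $46,455.00
Fee: $59,285.00 + $52,260.00 + $28,820.00 + $26,000.00 + $46,455.00 = $212,820.00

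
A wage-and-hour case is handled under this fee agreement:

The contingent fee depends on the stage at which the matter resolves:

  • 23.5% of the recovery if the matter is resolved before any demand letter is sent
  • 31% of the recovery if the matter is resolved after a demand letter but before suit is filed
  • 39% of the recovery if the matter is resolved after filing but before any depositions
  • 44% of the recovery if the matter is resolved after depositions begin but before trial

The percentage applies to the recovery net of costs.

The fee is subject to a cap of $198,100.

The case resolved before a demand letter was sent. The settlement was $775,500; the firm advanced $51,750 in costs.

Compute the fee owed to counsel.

Fee base (net of costs): $775,500 − $51,750 = $723,750
The matter resolved before a demand letter was sent, so the 23.5% rate applies.
$723,750 × 23.5% = $170,081.25
$170,081.25 is under the $198,100 cap.

$170,081.25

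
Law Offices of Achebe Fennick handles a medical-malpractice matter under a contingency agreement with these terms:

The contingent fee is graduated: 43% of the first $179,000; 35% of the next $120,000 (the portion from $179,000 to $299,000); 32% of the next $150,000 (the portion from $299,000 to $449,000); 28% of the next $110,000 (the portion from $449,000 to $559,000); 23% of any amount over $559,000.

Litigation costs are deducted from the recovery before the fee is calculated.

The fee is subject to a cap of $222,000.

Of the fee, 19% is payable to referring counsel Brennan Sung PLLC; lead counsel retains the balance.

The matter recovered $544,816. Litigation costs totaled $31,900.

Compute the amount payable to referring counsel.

$35,124.63

Fee base (net of costs): $544,816 − $31,900 = $512,916
First $179,000 at 43% = $76,970.00
Next $120,000 at 35% = $42,000.00
Next $150,000 at 32% = $48,000.00
Remaining $63,916 at 28% = $17,896.48
Fee: $76,970.00 + $42,000.00 + $48,000.00 + $17,896.48 = $184,866.48
$184,866.48 is under the $222,000 cap.
Referral share: 19% of $184,866.48 = $35,124.63; lead counsel retains $184,866.48 − $35,124.63 = $149,741.85.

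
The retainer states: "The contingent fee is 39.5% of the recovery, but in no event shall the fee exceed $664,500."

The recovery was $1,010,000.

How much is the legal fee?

$398,950.00

39.5% of $1,010,000 = $398,950.00
That is under the $664,500 cap.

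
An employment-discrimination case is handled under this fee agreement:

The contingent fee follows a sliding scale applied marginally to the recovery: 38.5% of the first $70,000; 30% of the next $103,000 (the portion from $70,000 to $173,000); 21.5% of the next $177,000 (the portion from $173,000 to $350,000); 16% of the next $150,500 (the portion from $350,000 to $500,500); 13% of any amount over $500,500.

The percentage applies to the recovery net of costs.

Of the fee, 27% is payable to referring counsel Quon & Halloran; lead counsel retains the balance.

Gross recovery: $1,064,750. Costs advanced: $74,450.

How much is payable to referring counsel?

Fee base (net of costs): $1,064,750 − $74,450 = $990,300
First $70,000 at 38.5% = $26,950.00
Next $103,000 at 30% = $30,900.00
Next $177,000 at 21.5% = $38,055.00
Next $150,500 at 16% = $24,080.00
Remaining $489,800 at 13% = $63,674.00
Fee: $26,950.00 + $30,900.00 + $38,055.00 + $24,080.00 + $63,674.00 = $183,659.00
Referral share: 27% of $183,659.00 = $49,587.93; lead counsel retains $183,659.00 − $49,587.93 = $134,071.07.

$49,587.93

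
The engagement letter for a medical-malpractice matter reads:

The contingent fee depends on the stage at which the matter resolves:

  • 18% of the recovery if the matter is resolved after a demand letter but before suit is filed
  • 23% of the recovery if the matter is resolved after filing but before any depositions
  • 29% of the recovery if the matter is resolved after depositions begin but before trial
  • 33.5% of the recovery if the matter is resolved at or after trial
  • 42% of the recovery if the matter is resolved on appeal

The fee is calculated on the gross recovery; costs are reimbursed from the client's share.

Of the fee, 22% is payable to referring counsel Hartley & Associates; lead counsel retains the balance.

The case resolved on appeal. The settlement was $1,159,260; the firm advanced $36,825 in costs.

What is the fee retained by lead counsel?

$379,773.58

Fee base is the gross recovery, $1,159,260; costs are reimbursed separately.
The matter resolved on appeal, so the 42% rate applies.
$1,159,260 × 42% = $486,889.20
Referral share: 22% of $486,889.20 = $107,115.62; lead counsel retains $486,889.20 − $107,115.62 = $379,773.58.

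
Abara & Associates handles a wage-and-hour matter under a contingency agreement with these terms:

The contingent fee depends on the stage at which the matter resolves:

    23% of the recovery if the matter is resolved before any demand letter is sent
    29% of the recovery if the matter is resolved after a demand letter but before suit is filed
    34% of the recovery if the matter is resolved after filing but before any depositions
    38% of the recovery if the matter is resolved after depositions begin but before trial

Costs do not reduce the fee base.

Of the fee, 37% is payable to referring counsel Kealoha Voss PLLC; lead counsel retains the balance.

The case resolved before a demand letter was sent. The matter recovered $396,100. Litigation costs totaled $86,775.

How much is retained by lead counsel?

$57,394.89

Fee base is the gross recovery, $396,100; costs are reimbursed separately.
The matter resolved before a demand letter was sent, so the 23% rate applies.
$396,100 × 23% = $91,103.00
Referral share: 37% of $91,103.00 = $33,708.11; lead counsel retains $91,103.00 − $33,708.11 = $57,394.89.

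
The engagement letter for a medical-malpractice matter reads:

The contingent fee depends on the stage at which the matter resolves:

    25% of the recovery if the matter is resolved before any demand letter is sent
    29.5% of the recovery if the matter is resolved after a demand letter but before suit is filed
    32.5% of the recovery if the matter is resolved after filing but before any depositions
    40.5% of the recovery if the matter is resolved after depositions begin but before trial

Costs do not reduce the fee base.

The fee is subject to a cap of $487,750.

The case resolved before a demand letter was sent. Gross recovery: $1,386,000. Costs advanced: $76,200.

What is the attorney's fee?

$346,500.00

Fee base is the gross recovery, $1,386,000; costs are reimbursed separately.
The matter resolved before a demand letter was sent, so the 25% rate applies.
$1,386,000 × 25% = $346,500.00
$346,500.00 is under the $487,750 cap.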